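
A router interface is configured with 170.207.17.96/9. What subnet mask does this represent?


/9 means 9 network bits, 23 host bits
Binary: 11111111100000000000000000000000
Mask: 255.128.0.0


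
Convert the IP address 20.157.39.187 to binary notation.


20 = 00010100
157 = 10011101
39 = 00100111
187 = 10111011
Binary: 00010100.10011101.00100111.10111011


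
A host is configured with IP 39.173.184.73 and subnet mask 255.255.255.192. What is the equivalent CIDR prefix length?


Binary: 11111111.11111111.11111111.11000000
Count leading 1s
Prefix: /26


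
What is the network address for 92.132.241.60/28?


IP:   01011100.10000100.11110001.00111100
Mask: 11111111.11111111.11111111.11110000
AND operation:
Net:  01011100.10000100.11110001.00110000
Network: 92.132.241.48/28


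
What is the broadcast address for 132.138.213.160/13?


Network: 132.136.0.0/13
Host bits = 19
Set all host bits to 1:
Broadcast: 132.143.255.255


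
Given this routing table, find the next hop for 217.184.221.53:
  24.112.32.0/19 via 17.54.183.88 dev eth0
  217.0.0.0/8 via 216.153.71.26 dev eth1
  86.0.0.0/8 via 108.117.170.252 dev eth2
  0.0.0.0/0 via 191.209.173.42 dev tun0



Longest prefix match for 217.184.221.53:
  /19 24.112.32.0: no
  /8 217.0.0.0: MATCH
  /8 86.0.0.0: no
  /0 0.0.0.0: MATCH
Selected: next-hop 216.153.71.26 via eth1 (matched /8)


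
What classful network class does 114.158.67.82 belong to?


First octet: 114
Binary: 01110010
0xxxxxxx -> Class A (1-126)
Class A, default mask 255.0.0.0 (/8)


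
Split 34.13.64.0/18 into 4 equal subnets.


New prefix = 18 + 2 = 20
Each subnet has 4096 addresses
  34.13.64.0/20
  34.13.80.0/20
  34.13.96.0/20
  34.13.112.0/20
Subnets: 34.13.64.0/20, 34.13.80.0/20, 34.13.96.0/20, 34.13.112.0/20


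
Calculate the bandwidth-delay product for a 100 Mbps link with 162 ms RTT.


BDP = bandwidth * RTT
= 100 Mbps * 162 ms
= 100 * 1e6 * 162 / 1000 bits
= 16200000 bits
= 2025000 bytes
= 1977.5391 KB
BDP = 16200000 bits (2025000 bytes)


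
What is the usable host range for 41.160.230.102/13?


Network: 41.160.0.0
Broadcast: 41.167.255.255
First usable = network + 1
Last usable = broadcast - 1
Range: 41.160.0.1 to 41.167.255.254


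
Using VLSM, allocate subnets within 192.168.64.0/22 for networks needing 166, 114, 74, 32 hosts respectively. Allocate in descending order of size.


166 hosts -> /24 (254 usable): 192.168.64.0/24
114 hosts -> /25 (126 usable): 192.168.65.0/25
74 hosts -> /25 (126 usable): 192.168.65.128/25
32 hosts -> /26 (62 usable): 192.168.66.0/26
Allocation: 192.168.64.0/24 (166 hosts, 254 usable); 192.168.65.0/25 (114 hosts, 126 usable); 192.168.65.128/25 (74 hosts, 126 usable); 192.168.66.0/26 (32 hosts, 62 usable)


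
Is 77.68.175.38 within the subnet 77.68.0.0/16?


Subnet network: 77.68.0.0
Test IP AND mask: 77.68.0.0
Yes, 77.68.175.38 is in 77.68.0.0/16


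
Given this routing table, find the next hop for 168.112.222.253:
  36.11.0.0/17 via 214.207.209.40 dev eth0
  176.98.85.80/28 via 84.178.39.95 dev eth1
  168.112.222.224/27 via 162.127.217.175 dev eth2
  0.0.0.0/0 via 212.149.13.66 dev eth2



Longest prefix match for 168.112.222.253:
  /17 36.11.0.0: no
  /28 176.98.85.80: no
  /27 168.112.222.224: MATCH
  /0 0.0.0.0: MATCH
Selected: next-hop 162.127.217.175 via eth2 (matched /27)


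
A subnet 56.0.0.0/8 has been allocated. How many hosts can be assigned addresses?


Host bits = 32 - 8 = 24
Total addresses = 2^24 = 16777216
Usable = total - 2 (network and broadcast)
Usable hosts: 16777214


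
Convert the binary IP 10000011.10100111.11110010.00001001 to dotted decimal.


10000011 = 131
10100111 = 167
11110010 = 242
00001001 = 9
IP: 131.167.242.9


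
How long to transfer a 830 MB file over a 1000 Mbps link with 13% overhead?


Effective throughput = 1000 * (1 - 13/100) = 870 Mbps
File size in Mb = 830 * 8 = 6640 Mb
Time = 6640 / 870
Time = 7.6322 seconds


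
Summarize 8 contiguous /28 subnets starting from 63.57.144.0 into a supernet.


Original prefix: /28
Number of subnets: 8 = 2^3
New prefix = 28 - 3 = 25
Supernet: 63.57.144.0/25


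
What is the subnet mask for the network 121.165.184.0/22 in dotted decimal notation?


/22 means 22 network bits, 10 host bits
Binary: 11111111111111111111110000000000
Mask: 255.255.252.0


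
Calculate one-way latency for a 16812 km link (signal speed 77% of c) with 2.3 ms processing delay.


Speed = 0.77 * 3e5 km/s = 231000 km/s
Propagation delay = 16812 / 231000 = 0.0728 s = 72.7792 ms
Processing delay = 2.3 ms
Total one-way latency = 75.0792 ms


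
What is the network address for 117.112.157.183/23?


IP:   01110101.01110000.10011101.10110111
Mask: 11111111.11111111.11111110.00000000
AND operation:
Net:  01110101.01110000.10011100.00000000
Network: 117.112.156.0/23


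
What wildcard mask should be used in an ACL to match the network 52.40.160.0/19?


Subnet mask: 255.255.224.0
Wildcard = 255.255.255.255 - subnet mask
255 - 255 = 0
255 - 255 = 0
255 - 224 = 31
255 - 0 = 255
Wildcard: 0.0.31.255


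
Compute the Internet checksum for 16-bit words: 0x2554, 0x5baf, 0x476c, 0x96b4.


Sum all words (with carry folding):
+ 0x2554 = 0x2554
+ 0x5baf = 0x8103
+ 0x476c = 0xc86f
+ 0x96b4 = 0x5f24
One's complement: ~0x5f24
Checksum = 0xa0db


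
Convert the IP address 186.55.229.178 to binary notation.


186 = 10111010
55 = 00110111
229 = 11100101
178 = 10110010
Binary: 10111010.00110111.11100101.10110010


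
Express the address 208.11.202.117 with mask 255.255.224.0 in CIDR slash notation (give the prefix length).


Binary: 11111111.11111111.11100000.00000000
Count leading 1s
Prefix: /19


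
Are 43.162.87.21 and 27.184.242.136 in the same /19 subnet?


Mask: 255.255.224.0
43.162.87.21 AND mask = 43.162.64.0
27.184.242.136 AND mask = 27.184.224.0
No, different subnets (43.162.64.0 vs 27.184.224.0)


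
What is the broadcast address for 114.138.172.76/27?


Network: 114.138.172.64/27
Host bits = 5
Set all host bits to 1:
Broadcast: 114.138.172.95


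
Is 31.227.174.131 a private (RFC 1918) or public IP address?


RFC 1918 private ranges:
  10.0.0.0/8 (10.0.0.0 - 10.255.255.255)
  172.16.0.0/12 (172.16.0.0 - 172.31.255.255)
  192.168.0.0/16 (192.168.0.0 - 192.168.255.255)
Public (not in any RFC 1918 range)


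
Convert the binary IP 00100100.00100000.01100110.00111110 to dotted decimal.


00100100 = 36
00100000 = 32
01100110 = 102
00111110 = 62
IP: 36.32.102.62


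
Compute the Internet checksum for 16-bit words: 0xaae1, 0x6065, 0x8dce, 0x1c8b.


Sum all words (with carry folding):
+ 0xaae1 = 0xaae1
+ 0x6065 = 0x0b47
+ 0x8dce = 0x9915
+ 0x1c8b = 0xb5a0
One's complement: ~0xb5a0
Checksum = 0x4a5f


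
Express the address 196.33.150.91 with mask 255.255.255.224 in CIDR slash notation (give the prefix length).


Binary: 11111111.11111111.11111111.11100000
Count leading 1s
Prefix: /27


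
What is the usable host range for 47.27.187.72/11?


Network: 47.0.0.0
Broadcast: 47.31.255.255
First usable = network + 1
Last usable = broadcast - 1
Range: 47.0.0.1 to 47.31.255.254


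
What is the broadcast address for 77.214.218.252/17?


Network: 77.214.128.0/17
Host bits = 15
Set all host bits to 1:
Broadcast: 77.214.255.255


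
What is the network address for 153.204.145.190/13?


IP:   10011001.11001100.10010001.10111110
Mask: 11111111.11111000.00000000.00000000
AND operation:
Net:  10011001.11001000.00000000.00000000
Network: 153.200.0.0/13


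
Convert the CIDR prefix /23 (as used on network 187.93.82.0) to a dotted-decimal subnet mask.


/23 means 23 network bits, 9 host bits
Binary: 11111111111111111111111000000000
Mask: 255.255.254.0


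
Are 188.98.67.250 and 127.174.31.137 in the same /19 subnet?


Mask: 255.255.224.0
188.98.67.250 AND mask = 188.98.64.0
127.174.31.137 AND mask = 127.174.0.0
No, different subnets (188.98.64.0 vs 127.174.0.0)


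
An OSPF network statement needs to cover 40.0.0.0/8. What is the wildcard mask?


Subnet mask: 255.0.0.0
Wildcard = 255.255.255.255 - subnet mask
255 - 255 = 0
255 - 0 = 255
255 - 0 = 255
255 - 0 = 255
Wildcard: 0.255.255.255


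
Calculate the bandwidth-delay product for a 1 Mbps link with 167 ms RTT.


BDP = bandwidth * RTT
= 1 Mbps * 167 ms
= 1 * 1e6 * 167 / 1000 bits
= 167000 bits
= 20875 bytes
= 20.3857 KB
BDP = 167000 bits (20875 bytes)


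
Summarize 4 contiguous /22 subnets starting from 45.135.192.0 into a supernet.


Original prefix: /22
Number of subnets: 4 = 2^2
New prefix = 22 - 2 = 20
Supernet: 45.135.192.0/20


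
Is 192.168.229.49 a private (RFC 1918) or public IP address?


RFC 1918 private ranges:
  10.0.0.0/8 (10.0.0.0 - 10.255.255.255)
  172.16.0.0/12 (172.16.0.0 - 172.31.255.255)
  192.168.0.0/16 (192.168.0.0 - 192.168.255.255)
Private (in 192.168.0.0/16)


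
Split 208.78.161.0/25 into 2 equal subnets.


New prefix = 25 + 1 = 26
Each subnet has 64 addresses
  208.78.161.0/26
  208.78.161.64/26
Subnets: 208.78.161.0/26, 208.78.161.64/26


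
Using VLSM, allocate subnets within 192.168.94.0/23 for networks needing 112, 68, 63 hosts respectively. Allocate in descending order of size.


112 hosts -> /25 (126 usable): 192.168.94.0/25
68 hosts -> /25 (126 usable): 192.168.94.128/25
63 hosts -> /25 (126 usable): 192.168.95.0/25
Allocation: 192.168.94.0/25 (112 hosts, 126 usable); 192.168.94.128/25 (68 hosts, 126 usable); 192.168.95.0/25 (63 hosts, 126 usable)


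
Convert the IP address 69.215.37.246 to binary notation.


69 = 01000101
215 = 11010111
37 = 00100101
246 = 11110110
Binary: 01000101.11010111.00100101.11110110


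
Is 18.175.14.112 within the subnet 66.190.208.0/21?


Subnet network: 66.190.208.0
Test IP AND mask: 18.175.8.0
No, 18.175.14.112 is not in 66.190.208.0/21


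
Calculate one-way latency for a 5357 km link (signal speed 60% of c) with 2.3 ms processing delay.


Speed = 0.6 * 3e5 km/s = 180000 km/s
Propagation delay = 5357 / 180000 = 0.0298 s = 29.7611 ms
Processing delay = 2.3 ms
Total one-way latency = 32.0611 ms


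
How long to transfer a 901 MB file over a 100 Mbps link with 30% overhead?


Effective throughput = 100 * (1 - 30/100) = 70 Mbps
File size in Mb = 901 * 8 = 7208 Mb
Time = 7208 / 70
Time = 102.9714 seconds


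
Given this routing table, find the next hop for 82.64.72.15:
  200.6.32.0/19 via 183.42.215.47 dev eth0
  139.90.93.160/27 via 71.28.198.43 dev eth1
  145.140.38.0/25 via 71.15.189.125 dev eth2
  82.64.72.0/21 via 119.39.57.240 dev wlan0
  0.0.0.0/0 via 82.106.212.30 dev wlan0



Longest prefix match for 82.64.72.15:
  /19 200.6.32.0: no
  /27 139.90.93.160: no
  /25 145.140.38.0: no
  /21 82.64.72.0: MATCH
  /0 0.0.0.0: MATCH
Selected: next-hop 119.39.57.240 via wlan0 (matched /21)


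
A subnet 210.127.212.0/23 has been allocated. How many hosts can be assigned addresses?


Host bits = 32 - 23 = 9
Total addresses = 2^9 = 512
Usable = total - 2 (network and broadcast)
Usable hosts: 510


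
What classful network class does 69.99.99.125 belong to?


First octet: 69
Binary: 01000101
0xxxxxxx -> Class A (1-126)
Class A, default mask 255.0.0.0 (/8)


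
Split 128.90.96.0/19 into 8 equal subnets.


New prefix = 19 + 3 = 22
Each subnet has 1024 addresses
  128.90.96.0/22
  128.90.100.0/22
  128.90.104.0/22
  128.90.108.0/22
  128.90.112.0/22
  128.90.116.0/22
  128.90.120.0/22
  128.90.124.0/22
Subnets: 128.90.96.0/22, 128.90.100.0/22, 128.90.104.0/22, 128.90.108.0/22, 128.90.112.0/22, 128.90.116.0/22, 128.90.120.0/22, 128.90.124.0/22


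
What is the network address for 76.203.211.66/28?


IP:   01001100.11001011.11010011.01000010
Mask: 11111111.11111111.11111111.11110000
AND operation:
Net:  01001100.11001011.11010011.01000000
Network: 76.203.211.64/28


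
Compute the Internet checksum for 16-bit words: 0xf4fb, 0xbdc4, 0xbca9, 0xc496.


Sum all words (with carry folding):
+ 0xf4fb = 0xf4fb
+ 0xbdc4 = 0xb2c0
+ 0xbca9 = 0x6f6a
+ 0xc496 = 0x3401
One's complement: ~0x3401
Checksum = 0xcbfe


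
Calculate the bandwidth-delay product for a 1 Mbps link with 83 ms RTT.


BDP = bandwidth * RTT
= 1 Mbps * 83 ms
= 1 * 1e6 * 83 / 1000 bits
= 83000 bits
= 10375 bytes
= 10.1318 KB
BDP = 83000 bits (10375 bytes)


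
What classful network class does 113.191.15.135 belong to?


First octet: 113
Binary: 01110001
0xxxxxxx -> Class A (1-126)
Class A, default mask 255.0.0.0 (/8)


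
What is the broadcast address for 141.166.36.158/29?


Network: 141.166.36.152/29
Host bits = 3
Set all host bits to 1:
Broadcast: 141.166.36.159


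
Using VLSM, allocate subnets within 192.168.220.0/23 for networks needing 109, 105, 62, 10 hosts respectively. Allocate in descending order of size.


109 hosts -> /25 (126 usable): 192.168.220.0/25
105 hosts -> /25 (126 usable): 192.168.220.128/25
62 hosts -> /26 (62 usable): 192.168.221.0/26
10 hosts -> /28 (14 usable): 192.168.221.64/28
Allocation: 192.168.220.0/25 (109 hosts, 126 usable); 192.168.220.128/25 (105 hosts, 126 usable); 192.168.221.0/26 (62 hosts, 62 usable); 192.168.221.64/28 (10 hosts, 14 usable)


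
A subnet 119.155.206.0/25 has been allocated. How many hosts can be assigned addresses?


Host bits = 32 - 25 = 7
Total addresses = 2^7 = 128
Usable = total - 2 (network and broadcast)
Usable hosts: 126


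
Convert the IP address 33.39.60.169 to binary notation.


33 = 00100001
39 = 00100111
60 = 00111100
169 = 10101001
Binary: 00100001.00100111.00111100.10101001


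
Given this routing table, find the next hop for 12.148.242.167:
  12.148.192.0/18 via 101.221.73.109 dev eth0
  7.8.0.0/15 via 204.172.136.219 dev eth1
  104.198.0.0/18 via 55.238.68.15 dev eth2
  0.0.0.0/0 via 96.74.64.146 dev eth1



Longest prefix match for 12.148.242.167:
  /18 12.148.192.0: MATCH
  /15 7.8.0.0: no
  /18 104.198.0.0: no
  /0 0.0.0.0: MATCH
Selected: next-hop 101.221.73.109 via eth0 (matched /18)


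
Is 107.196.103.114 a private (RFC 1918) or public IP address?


RFC 1918 private ranges:
  10.0.0.0/8 (10.0.0.0 - 10.255.255.255)
  172.16.0.0/12 (172.16.0.0 - 172.31.255.255)
  192.168.0.0/16 (192.168.0.0 - 192.168.255.255)
Public (not in any RFC 1918 range)


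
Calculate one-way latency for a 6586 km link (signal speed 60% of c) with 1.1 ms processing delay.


Speed = 0.6 * 3e5 km/s = 180000 km/s
Propagation delay = 6586 / 180000 = 0.0366 s = 36.5889 ms
Processing delay = 1.1 ms
Total one-way latency = 37.6889 ms


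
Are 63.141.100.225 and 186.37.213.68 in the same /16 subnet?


Mask: 255.255.0.0
63.141.100.225 AND mask = 63.141.0.0
186.37.213.68 AND mask = 186.37.0.0
No, different subnets (63.141.0.0 vs 186.37.0.0)


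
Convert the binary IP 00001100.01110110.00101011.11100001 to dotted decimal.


00001100 = 12
01110110 = 118
00101011 = 43
11100001 = 225
IP: 12.118.43.225


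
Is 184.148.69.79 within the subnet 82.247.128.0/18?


Subnet network: 82.247.128.0
Test IP AND mask: 184.148.64.0
No, 184.148.69.79 is not in 82.247.128.0/18


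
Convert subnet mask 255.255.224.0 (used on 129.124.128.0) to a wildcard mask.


Subnet mask: 255.255.224.0
Wildcard = 255.255.255.255 - subnet mask
255 - 255 = 0
255 - 255 = 0
255 - 224 = 31
255 - 0 = 255
Wildcard: 0.0.31.255


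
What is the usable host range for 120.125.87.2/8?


Network: 120.0.0.0
Broadcast: 120.255.255.255
First usable = network + 1
Last usable = broadcast - 1
Range: 120.0.0.1 to 120.255.255.254


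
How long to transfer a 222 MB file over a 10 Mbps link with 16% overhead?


Effective throughput = 10 * (1 - 16/100) = 8.4 Mbps
File size in Mb = 222 * 8 = 1776 Mb
Time = 1776 / 8.4
Time = 211.4286 seconds


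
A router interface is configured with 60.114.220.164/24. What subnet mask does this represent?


/24 means 24 network bits, 8 host bits
Binary: 11111111111111111111111100000000
Mask: 255.255.255.0


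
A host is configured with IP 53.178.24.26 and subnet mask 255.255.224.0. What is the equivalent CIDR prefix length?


Binary: 11111111.11111111.11100000.00000000
Count leading 1s
Prefix: /19


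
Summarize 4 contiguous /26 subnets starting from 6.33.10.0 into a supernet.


Original prefix: /26
Number of subnets: 4 = 2^2
New prefix = 26 - 2 = 24
Supernet: 6.33.10.0/24


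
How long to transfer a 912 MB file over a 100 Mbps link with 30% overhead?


Effective throughput = 100 * (1 - 30/100) = 70 Mbps
File size in Mb = 912 * 8 = 7296 Mb
Time = 7296 / 70
Time = 104.2286 seconds


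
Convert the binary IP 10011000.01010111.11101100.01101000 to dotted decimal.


10011000 = 152
01010111 = 87
11101100 = 236
01101000 = 104
IP: 152.87.236.104


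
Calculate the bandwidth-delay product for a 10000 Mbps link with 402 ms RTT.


BDP = bandwidth * RTT
= 10000 Mbps * 402 ms
= 10000 * 1e6 * 402 / 1000 bits
= 4020000000 bits
= 502500000 bytes
= 490722.6562 KB
BDP = 4020000000 bits (502500000 bytes)


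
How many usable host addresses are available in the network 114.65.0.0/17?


Host bits = 32 - 17 = 15
Total addresses = 2^15 = 32768
Usable = total - 2 (network and broadcast)
Usable hosts: 32766


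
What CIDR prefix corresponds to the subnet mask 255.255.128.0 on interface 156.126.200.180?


Binary: 11111111.11111111.10000000.00000000
Count leading 1s
Prefix: /17


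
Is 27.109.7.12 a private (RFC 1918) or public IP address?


RFC 1918 private ranges:
  10.0.0.0/8 (10.0.0.0 - 10.255.255.255)
  172.16.0.0/12 (172.16.0.0 - 172.31.255.255)
  192.168.0.0/16 (192.168.0.0 - 192.168.255.255)
Public (not in any RFC 1918 range)


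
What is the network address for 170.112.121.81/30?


IP:   10101010.01110000.01111001.01010001
Mask: 11111111.11111111.11111111.11111100
AND operation:
Net:  10101010.01110000.01111001.01010000
Network: 170.112.121.80/30


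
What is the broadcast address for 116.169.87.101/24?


Network: 116.169.87.0/24
Host bits = 8
Set all host bits to 1:
Broadcast: 116.169.87.255


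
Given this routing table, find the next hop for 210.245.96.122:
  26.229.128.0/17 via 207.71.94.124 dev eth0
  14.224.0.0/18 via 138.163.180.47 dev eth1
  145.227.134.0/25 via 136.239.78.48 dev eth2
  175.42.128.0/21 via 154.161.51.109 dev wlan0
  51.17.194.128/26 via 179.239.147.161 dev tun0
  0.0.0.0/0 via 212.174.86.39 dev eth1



Longest prefix match for 210.245.96.122:
  /17 26.229.128.0: no
  /18 14.224.0.0: no
  /25 145.227.134.0: no
  /21 175.42.128.0: no
  /26 51.17.194.128: no
  /0 0.0.0.0: MATCH
Selected: next-hop 212.174.86.39 via eth1 (matched /0)


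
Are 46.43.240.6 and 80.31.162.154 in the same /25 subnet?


Mask: 255.255.255.128
46.43.240.6 AND mask = 46.43.240.0
80.31.162.154 AND mask = 80.31.162.128
No, different subnets (46.43.240.0 vs 80.31.162.128)


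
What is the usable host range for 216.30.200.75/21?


Network: 216.30.200.0
Broadcast: 216.30.207.255
First usable = network + 1
Last usable = broadcast - 1
Range: 216.30.200.1 to 216.30.207.254


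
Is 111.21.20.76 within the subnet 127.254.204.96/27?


Subnet network: 127.254.204.96
Test IP AND mask: 111.21.20.64
No, 111.21.20.76 is not in 127.254.204.96/27


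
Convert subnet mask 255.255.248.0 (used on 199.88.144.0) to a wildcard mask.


Subnet mask: 255.255.248.0
Wildcard = 255.255.255.255 - subnet mask
255 - 255 = 0
255 - 255 = 0
255 - 248 = 7
255 - 0 = 255
Wildcard: 0.0.7.255


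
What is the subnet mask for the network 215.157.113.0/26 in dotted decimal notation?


/26 means 26 network bits, 6 host bits
Binary: 11111111111111111111111111000000
Mask: 255.255.255.192


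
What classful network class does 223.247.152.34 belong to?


First octet: 223
Binary: 11011111
110xxxxx -> Class C (192-223)
Class C, default mask 255.255.255.0 (/24)


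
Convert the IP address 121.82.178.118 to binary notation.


121 = 01111001
82 = 01010010
178 = 10110010
118 = 01110110
Binary: 01111001.01010010.10110010.01110110


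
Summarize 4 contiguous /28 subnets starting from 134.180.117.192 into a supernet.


Original prefix: /28
Number of subnets: 4 = 2^2
New prefix = 28 - 2 = 26
Supernet: 134.180.117.192/26


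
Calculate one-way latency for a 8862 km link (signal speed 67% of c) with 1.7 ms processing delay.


Speed = 0.67 * 3e5 km/s = 201000 km/s
Propagation delay = 8862 / 201000 = 0.0441 s = 44.0896 ms
Processing delay = 1.7 ms
Total one-way latency = 45.7896 ms


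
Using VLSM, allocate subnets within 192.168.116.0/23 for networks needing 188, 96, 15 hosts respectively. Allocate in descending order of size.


188 hosts -> /24 (254 usable): 192.168.116.0/24
96 hosts -> /25 (126 usable): 192.168.117.0/25
15 hosts -> /27 (30 usable): 192.168.117.128/27
Allocation: 192.168.116.0/24 (188 hosts, 254 usable); 192.168.117.0/25 (96 hosts, 126 usable); 192.168.117.128/27 (15 hosts, 30 usable)


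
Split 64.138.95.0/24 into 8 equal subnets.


New prefix = 24 + 3 = 27
Each subnet has 32 addresses
  64.138.95.0/27
  64.138.95.32/27
  64.138.95.64/27
  64.138.95.96/27
  64.138.95.128/27
  64.138.95.160/27
  64.138.95.192/27
  64.138.95.224/27
Subnets: 64.138.95.0/27, 64.138.95.32/27, 64.138.95.64/27, 64.138.95.96/27, 64.138.95.128/27, 64.138.95.160/27, 64.138.95.192/27, 64.138.95.224/27


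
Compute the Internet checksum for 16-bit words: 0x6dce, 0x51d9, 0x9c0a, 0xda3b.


Sum all words (with carry folding):
+ 0x6dce = 0x6dce
+ 0x51d9 = 0xbfa7
+ 0x9c0a = 0x5bb2
+ 0xda3b = 0x35ee
One's complement: ~0x35ee
Checksum = 0xca11


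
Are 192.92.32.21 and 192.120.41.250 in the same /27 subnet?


Mask: 255.255.255.224
192.92.32.21 AND mask = 192.92.32.0
192.120.41.250 AND mask = 192.120.41.224
No, different subnets (192.92.32.0 vs 192.120.41.224)


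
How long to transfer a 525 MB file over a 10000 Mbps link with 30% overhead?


Effective throughput = 10000 * (1 - 30/100) = 7000 Mbps
File size in Mb = 525 * 8 = 4200 Mb
Time = 4200 / 7000
Time = 0.6 seconds


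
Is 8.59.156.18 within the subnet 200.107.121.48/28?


Subnet network: 200.107.121.48
Test IP AND mask: 8.59.156.16
No, 8.59.156.18 is not in 200.107.121.48/28


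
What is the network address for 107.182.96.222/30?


IP:   01101011.10110110.01100000.11011110
Mask: 11111111.11111111.11111111.11111100
AND operation:
Net:  01101011.10110110.01100000.11011100
Network: 107.182.96.220/30


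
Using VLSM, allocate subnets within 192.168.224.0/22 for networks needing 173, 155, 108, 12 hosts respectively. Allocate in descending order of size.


173 hosts -> /24 (254 usable): 192.168.224.0/24
155 hosts -> /24 (254 usable): 192.168.225.0/24
108 hosts -> /25 (126 usable): 192.168.226.0/25
12 hosts -> /28 (14 usable): 192.168.226.128/28
Allocation: 192.168.224.0/24 (173 hosts, 254 usable); 192.168.225.0/24 (155 hosts, 254 usable); 192.168.226.0/25 (108 hosts, 126 usable); 192.168.226.128/28 (12 hosts, 14 usable)


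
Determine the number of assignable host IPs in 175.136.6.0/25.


Host bits = 32 - 25 = 7
Total addresses = 2^7 = 128
Usable = total - 2 (network and broadcast)
Usable hosts: 126


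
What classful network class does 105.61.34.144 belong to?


First octet: 105
Binary: 01101001
0xxxxxxx -> Class A (1-126)
Class A, default mask 255.0.0.0 (/8)


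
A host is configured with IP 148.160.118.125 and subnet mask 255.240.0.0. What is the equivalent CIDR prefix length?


Binary: 11111111.11110000.00000000.00000000
Count leading 1s
Prefix: /12


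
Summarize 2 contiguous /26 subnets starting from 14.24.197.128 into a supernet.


Original prefix: /26
Number of subnets: 2 = 2^1
New prefix = 26 - 1 = 25
Supernet: 14.24.197.128/25


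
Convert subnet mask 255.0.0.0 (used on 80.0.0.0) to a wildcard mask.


Subnet mask: 255.0.0.0
Wildcard = 255.255.255.255 - subnet mask
255 - 255 = 0
255 - 0 = 255
255 - 0 = 255
255 - 0 = 255
Wildcard: 0.255.255.255


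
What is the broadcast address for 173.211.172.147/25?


Network: 173.211.172.128/25
Host bits = 7
Set all host bits to 1:
Broadcast: 173.211.172.255


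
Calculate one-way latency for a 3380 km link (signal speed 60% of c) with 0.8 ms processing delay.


Speed = 0.6 * 3e5 km/s = 180000 km/s
Propagation delay = 3380 / 180000 = 0.0188 s = 18.7778 ms
Processing delay = 0.8 ms
Total one-way latency = 19.5778 ms


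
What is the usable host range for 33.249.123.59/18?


Network: 33.249.64.0
Broadcast: 33.249.127.255
First usable = network + 1
Last usable = broadcast - 1
Range: 33.249.64.1 to 33.249.127.254


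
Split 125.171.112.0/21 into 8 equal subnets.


New prefix = 21 + 3 = 24
Each subnet has 256 addresses
  125.171.112.0/24
  125.171.113.0/24
  125.171.114.0/24
  125.171.115.0/24
  125.171.116.0/24
  125.171.117.0/24
  125.171.118.0/24
  125.171.119.0/24
Subnets: 125.171.112.0/24, 125.171.113.0/24, 125.171.114.0/24, 125.171.115.0/24, 125.171.116.0/24, 125.171.117.0/24, 125.171.118.0/24, 125.171.119.0/24


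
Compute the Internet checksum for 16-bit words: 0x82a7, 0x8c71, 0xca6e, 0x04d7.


Sum all words (with carry folding):
+ 0x82a7 = 0x82a7
+ 0x8c71 = 0x0f19
+ 0xca6e = 0xd987
+ 0x04d7 = 0xde5e
One's complement: ~0xde5e
Checksum = 0x21a1


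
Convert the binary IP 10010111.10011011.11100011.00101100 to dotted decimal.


10010111 = 151
10011011 = 155
11100011 = 227
00101100 = 44
IP: 151.155.227.44


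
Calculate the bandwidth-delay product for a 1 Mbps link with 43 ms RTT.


BDP = bandwidth * RTT
= 1 Mbps * 43 ms
= 1 * 1e6 * 43 / 1000 bits
= 43000 bits
= 5375 bytes
= 5.249 KB
BDP = 43000 bits (5375 bytes)


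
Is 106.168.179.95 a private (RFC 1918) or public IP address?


RFC 1918 private ranges:
  10.0.0.0/8 (10.0.0.0 - 10.255.255.255)
  172.16.0.0/12 (172.16.0.0 - 172.31.255.255)
  192.168.0.0/16 (192.168.0.0 - 192.168.255.255)
Public (not in any RFC 1918 range)


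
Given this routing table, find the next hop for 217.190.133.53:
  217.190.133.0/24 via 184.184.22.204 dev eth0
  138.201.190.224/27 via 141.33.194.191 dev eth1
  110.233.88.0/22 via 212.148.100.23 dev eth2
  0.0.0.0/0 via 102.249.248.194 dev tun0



Longest prefix match for 217.190.133.53:
  /24 217.190.133.0: MATCH
  /27 138.201.190.224: no
  /22 110.233.88.0: no
  /0 0.0.0.0: MATCH
Selected: next-hop 184.184.22.204 via eth0 (matched /24)


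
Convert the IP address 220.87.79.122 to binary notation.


220 = 11011100
87 = 01010111
79 = 01001111
122 = 01111010
Binary: 11011100.01010111.01001111.01111010


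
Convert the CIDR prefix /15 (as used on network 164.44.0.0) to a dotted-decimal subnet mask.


/15 means 15 network bits, 17 host bits
Binary: 11111111111111100000000000000000
Mask: 255.254.0.0


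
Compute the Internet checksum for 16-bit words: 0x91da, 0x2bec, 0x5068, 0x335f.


Sum all words (with carry folding):
+ 0x91da = 0x91da
+ 0x2bec = 0xbdc6
+ 0x5068 = 0x0e2f
+ 0x335f = 0x418e
One's complement: ~0x418e
Checksum = 0xbe71


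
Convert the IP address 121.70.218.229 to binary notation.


121 = 01111001
70 = 01000110
218 = 11011010
229 = 11100101
Binary: 01111001.01000110.11011010.11100101


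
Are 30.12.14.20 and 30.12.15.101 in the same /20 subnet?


Mask: 255.255.240.0
30.12.14.20 AND mask = 30.12.0.0
30.12.15.101 AND mask = 30.12.0.0
Yes, same subnet (30.12.0.0)


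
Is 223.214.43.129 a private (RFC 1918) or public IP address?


RFC 1918 private ranges:
  10.0.0.0/8 (10.0.0.0 - 10.255.255.255)
  172.16.0.0/12 (172.16.0.0 - 172.31.255.255)
  192.168.0.0/16 (192.168.0.0 - 192.168.255.255)
Public (not in any RFC 1918 range)


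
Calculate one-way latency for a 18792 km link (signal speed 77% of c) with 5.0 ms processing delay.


Speed = 0.77 * 3e5 km/s = 231000 km/s
Propagation delay = 18792 / 231000 = 0.0814 s = 81.3506 ms
Processing delay = 5.0 ms
Total one-way latency = 86.3506 ms


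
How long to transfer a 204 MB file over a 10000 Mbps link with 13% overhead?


Effective throughput = 10000 * (1 - 13/100) = 8700 Mbps
File size in Mb = 204 * 8 = 1632 Mb
Time = 1632 / 8700
Time = 0.1876 seconds


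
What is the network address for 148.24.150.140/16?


IP:   10010100.00011000.10010110.10001100
Mask: 11111111.11111111.00000000.00000000
AND operation:
Net:  10010100.00011000.00000000.00000000
Network: 148.24.0.0/16


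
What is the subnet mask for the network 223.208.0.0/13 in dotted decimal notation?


/13 means 13 network bits, 19 host bits
Binary: 11111111111110000000000000000000
Mask: 255.248.0.0


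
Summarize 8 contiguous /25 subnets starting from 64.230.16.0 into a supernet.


Original prefix: /25
Number of subnets: 8 = 2^3
New prefix = 25 - 3 = 22
Supernet: 64.230.16.0/22


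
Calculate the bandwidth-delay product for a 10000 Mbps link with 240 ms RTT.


BDP = bandwidth * RTT
= 10000 Mbps * 240 ms
= 10000 * 1e6 * 240 / 1000 bits
= 2400000000 bits
= 300000000 bytes
= 292968.75 KB
BDP = 2400000000 bits (300000000 bytes)


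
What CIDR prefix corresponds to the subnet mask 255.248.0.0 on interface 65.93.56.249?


Binary: 11111111.11111000.00000000.00000000
Count leading 1s
Prefix: /13


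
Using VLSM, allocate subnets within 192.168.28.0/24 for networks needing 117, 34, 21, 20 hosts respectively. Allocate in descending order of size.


117 hosts -> /25 (126 usable): 192.168.28.0/25
34 hosts -> /26 (62 usable): 192.168.28.128/26
21 hosts -> /27 (30 usable): 192.168.28.192/27
20 hosts -> /27 (30 usable): 192.168.28.224/27
Allocation: 192.168.28.0/25 (117 hosts, 126 usable); 192.168.28.128/26 (34 hosts, 62 usable); 192.168.28.192/27 (21 hosts, 30 usable); 192.168.28.224/27 (20 hosts, 30 usable)


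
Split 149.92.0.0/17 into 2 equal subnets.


New prefix = 17 + 1 = 18
Each subnet has 16384 addresses
  149.92.0.0/18
  149.92.64.0/18
Subnets: 149.92.0.0/18, 149.92.64.0/18


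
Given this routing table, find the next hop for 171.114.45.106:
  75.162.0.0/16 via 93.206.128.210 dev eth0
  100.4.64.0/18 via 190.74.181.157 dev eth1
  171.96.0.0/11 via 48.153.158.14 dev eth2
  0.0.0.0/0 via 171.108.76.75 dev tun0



Longest prefix match for 171.114.45.106:
  /16 75.162.0.0: no
  /18 100.4.64.0: no
  /11 171.96.0.0: MATCH
  /0 0.0.0.0: MATCH
Selected: next-hop 48.153.158.14 via eth2 (matched /11)


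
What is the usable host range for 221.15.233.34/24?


Network: 221.15.233.0
Broadcast: 221.15.233.255
First usable = network + 1
Last usable = broadcast - 1
Range: 221.15.233.1 to 221.15.233.254


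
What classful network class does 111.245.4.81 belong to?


First octet: 111
Binary: 01101111
0xxxxxxx -> Class A (1-126)
Class A, default mask 255.0.0.0 (/8)


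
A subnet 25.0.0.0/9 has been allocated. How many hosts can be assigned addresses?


Host bits = 32 - 9 = 23
Total addresses = 2^23 = 8388608
Usable = total - 2 (network and broadcast)
Usable hosts: 8388606


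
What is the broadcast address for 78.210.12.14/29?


Network: 78.210.12.8/29
Host bits = 3
Set all host bits to 1:
Broadcast: 78.210.12.15


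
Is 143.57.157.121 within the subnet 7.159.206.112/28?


Subnet network: 7.159.206.112
Test IP AND mask: 143.57.157.112
No, 143.57.157.121 is not in 7.159.206.112/28


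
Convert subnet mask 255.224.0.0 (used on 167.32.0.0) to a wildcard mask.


Subnet mask: 255.224.0.0
Wildcard = 255.255.255.255 - subnet mask
255 - 255 = 0
255 - 224 = 31
255 - 0 = 255
255 - 0 = 255
Wildcard: 0.31.255.255


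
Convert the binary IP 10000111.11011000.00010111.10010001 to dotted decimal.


10000111 = 135
11011000 = 216
00010111 = 23
10010001 = 145
IP: 135.216.23.145


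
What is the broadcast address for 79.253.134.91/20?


Network: 79.253.128.0/20
Host bits = 12
Set all host bits to 1:
Broadcast: 79.253.143.255


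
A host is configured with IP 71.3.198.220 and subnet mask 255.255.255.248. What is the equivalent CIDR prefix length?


Binary: 11111111.11111111.11111111.11111000
Count leading 1s
Prefix: /29


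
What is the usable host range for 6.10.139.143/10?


Network: 6.0.0.0
Broadcast: 6.63.255.255
First usable = network + 1
Last usable = broadcast - 1
Range: 6.0.0.1 to 6.63.255.254


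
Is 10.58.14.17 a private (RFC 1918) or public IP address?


RFC 1918 private ranges:
  10.0.0.0/8 (10.0.0.0 - 10.255.255.255)
  172.16.0.0/12 (172.16.0.0 - 172.31.255.255)
  192.168.0.0/16 (192.168.0.0 - 192.168.255.255)
Private (in 10.0.0.0/8)


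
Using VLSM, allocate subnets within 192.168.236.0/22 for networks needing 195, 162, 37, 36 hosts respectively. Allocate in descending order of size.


195 hosts -> /24 (254 usable): 192.168.236.0/24
162 hosts -> /24 (254 usable): 192.168.237.0/24
37 hosts -> /26 (62 usable): 192.168.238.0/26
36 hosts -> /26 (62 usable): 192.168.238.64/26
Allocation: 192.168.236.0/24 (195 hosts, 254 usable); 192.168.237.0/24 (162 hosts, 254 usable); 192.168.238.0/26 (37 hosts, 62 usable); 192.168.238.64/26 (36 hosts, 62 usable)


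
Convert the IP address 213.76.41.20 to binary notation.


213 = 11010101
76 = 01001100
41 = 00101001
20 = 00010100
Binary: 11010101.01001100.00101001.00010100


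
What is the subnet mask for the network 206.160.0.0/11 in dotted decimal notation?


/11 means 11 network bits, 21 host bits
Binary: 11111111111000000000000000000000
Mask: 255.224.0.0


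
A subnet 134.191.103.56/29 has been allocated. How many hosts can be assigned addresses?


Host bits = 32 - 29 = 3
Total addresses = 2^3 = 8
Usable = total - 2 (network and broadcast)
Usable hosts: 6


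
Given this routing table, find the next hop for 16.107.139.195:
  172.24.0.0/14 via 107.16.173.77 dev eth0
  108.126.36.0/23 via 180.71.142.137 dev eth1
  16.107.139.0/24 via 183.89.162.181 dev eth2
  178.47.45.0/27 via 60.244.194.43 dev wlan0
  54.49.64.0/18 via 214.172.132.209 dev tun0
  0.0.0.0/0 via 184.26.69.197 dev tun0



Longest prefix match for 16.107.139.195:
  /14 172.24.0.0: no
  /23 108.126.36.0: no
  /24 16.107.139.0: MATCH
  /27 178.47.45.0: no
  /18 54.49.64.0: no
  /0 0.0.0.0: MATCH
Selected: next-hop 183.89.162.181 via eth2 (matched /24)


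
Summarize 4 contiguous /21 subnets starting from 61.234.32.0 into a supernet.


Original prefix: /21
Number of subnets: 4 = 2^2
New prefix = 21 - 2 = 19
Supernet: 61.234.32.0/19


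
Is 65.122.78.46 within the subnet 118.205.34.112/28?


Subnet network: 118.205.34.112
Test IP AND mask: 65.122.78.32
No, 65.122.78.46 is not in 118.205.34.112/28


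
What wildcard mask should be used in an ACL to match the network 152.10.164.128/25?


Subnet mask: 255.255.255.128
Wildcard = 255.255.255.255 - subnet mask
255 - 255 = 0
255 - 255 = 0
255 - 255 = 0
255 - 128 = 127
Wildcard: 0.0.0.127


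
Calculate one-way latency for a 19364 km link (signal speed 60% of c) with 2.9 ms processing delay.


Speed = 0.6 * 3e5 km/s = 180000 km/s
Propagation delay = 19364 / 180000 = 0.1076 s = 107.5778 ms
Processing delay = 2.9 ms
Total one-way latency = 110.4778 ms


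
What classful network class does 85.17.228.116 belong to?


First octet: 85
Binary: 01010101
0xxxxxxx -> Class A (1-126)
Class A, default mask 255.0.0.0 (/8)


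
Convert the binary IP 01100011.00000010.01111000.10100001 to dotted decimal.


01100011 = 99
00000010 = 2
01111000 = 120
10100001 = 161
IP: 99.2.120.161


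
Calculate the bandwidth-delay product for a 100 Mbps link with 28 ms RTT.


BDP = bandwidth * RTT
= 100 Mbps * 28 ms
= 100 * 1e6 * 28 / 1000 bits
= 2800000 bits
= 350000 bytes
= 341.7969 KB
BDP = 2800000 bits (350000 bytes)


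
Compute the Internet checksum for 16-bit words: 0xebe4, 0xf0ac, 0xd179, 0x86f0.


Sum all words (with carry folding):
+ 0xebe4 = 0xebe4
+ 0xf0ac = 0xdc91
+ 0xd179 = 0xae0b
+ 0x86f0 = 0x34fc
One's complement: ~0x34fc
Checksum = 0xcb03


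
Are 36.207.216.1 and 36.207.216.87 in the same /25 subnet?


Mask: 255.255.255.128
36.207.216.1 AND mask = 36.207.216.0
36.207.216.87 AND mask = 36.207.216.0
Yes, same subnet (36.207.216.0)


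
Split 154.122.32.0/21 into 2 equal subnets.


New prefix = 21 + 1 = 22
Each subnet has 1024 addresses
  154.122.32.0/22
  154.122.36.0/22
Subnets: 154.122.32.0/22, 154.122.36.0/22


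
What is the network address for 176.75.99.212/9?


IP:   10110000.01001011.01100011.11010100
Mask: 11111111.10000000.00000000.00000000
AND operation:
Net:  10110000.00000000.00000000.00000000
Network: 176.0.0.0/9


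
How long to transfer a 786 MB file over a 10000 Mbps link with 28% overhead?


Effective throughput = 10000 * (1 - 28/100) = 7200 Mbps
File size in Mb = 786 * 8 = 6288 Mb
Time = 6288 / 7200
Time = 0.8733 seconds


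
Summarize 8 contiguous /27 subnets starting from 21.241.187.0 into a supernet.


Original prefix: /27
Number of subnets: 8 = 2^3
New prefix = 27 - 3 = 24
Supernet: 21.241.187.0/24


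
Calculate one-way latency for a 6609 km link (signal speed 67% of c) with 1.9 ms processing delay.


Speed = 0.67 * 3e5 km/s = 201000 km/s
Propagation delay = 6609 / 201000 = 0.0329 s = 32.8806 ms
Processing delay = 1.9 ms
Total one-way latency = 34.7806 ms


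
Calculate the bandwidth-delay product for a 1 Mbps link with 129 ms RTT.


BDP = bandwidth * RTT
= 1 Mbps * 129 ms
= 1 * 1e6 * 129 / 1000 bits
= 129000 bits
= 16125 bytes
= 15.7471 KB
BDP = 129000 bits (16125 bytes)


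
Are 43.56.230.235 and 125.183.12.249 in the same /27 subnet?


Mask: 255.255.255.224
43.56.230.235 AND mask = 43.56.230.224
125.183.12.249 AND mask = 125.183.12.224
No, different subnets (43.56.230.224 vs 125.183.12.224)


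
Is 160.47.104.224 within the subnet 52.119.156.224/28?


Subnet network: 52.119.156.224
Test IP AND mask: 160.47.104.224
No, 160.47.104.224 is not in 52.119.156.224/28


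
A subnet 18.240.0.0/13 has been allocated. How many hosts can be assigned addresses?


Host bits = 32 - 13 = 19
Total addresses = 2^19 = 524288
Usable = total - 2 (network and broadcast)
Usable hosts: 524286


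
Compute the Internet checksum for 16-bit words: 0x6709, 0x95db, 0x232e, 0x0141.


Sum all words (with carry folding):
+ 0x6709 = 0x6709
+ 0x95db = 0xfce4
+ 0x232e = 0x2013
+ 0x0141 = 0x2154
One's complement: ~0x2154
Checksum = 0xdeab


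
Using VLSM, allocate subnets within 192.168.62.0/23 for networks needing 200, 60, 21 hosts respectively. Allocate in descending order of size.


200 hosts -> /24 (254 usable): 192.168.62.0/24
60 hosts -> /26 (62 usable): 192.168.63.0/26
21 hosts -> /27 (30 usable): 192.168.63.64/27
Allocation: 192.168.62.0/24 (200 hosts, 254 usable); 192.168.63.0/26 (60 hosts, 62 usable); 192.168.63.64/27 (21 hosts, 30 usable)


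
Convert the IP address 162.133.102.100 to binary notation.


162 = 10100010
133 = 10000101
102 = 01100110
100 = 01100100
Binary: 10100010.10000101.01100110.01100100


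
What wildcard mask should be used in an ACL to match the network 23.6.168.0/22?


Subnet mask: 255.255.252.0
Wildcard = 255.255.255.255 - subnet mask
255 - 255 = 0
255 - 255 = 0
255 - 252 = 3
255 - 0 = 255
Wildcard: 0.0.3.255


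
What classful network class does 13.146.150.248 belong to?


First octet: 13
Binary: 00001101
0xxxxxxx -> Class A (1-126)
Class A, default mask 255.0.0.0 (/8)


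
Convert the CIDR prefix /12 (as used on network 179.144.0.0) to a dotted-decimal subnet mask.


/12 means 12 network bits, 20 host bits
Binary: 11111111111100000000000000000000
Mask: 255.240.0.0


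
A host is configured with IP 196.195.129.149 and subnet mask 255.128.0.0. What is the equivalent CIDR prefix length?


Binary: 11111111.10000000.00000000.00000000
Count leading 1s
Prefix: /9


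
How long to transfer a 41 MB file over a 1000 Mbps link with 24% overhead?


Effective throughput = 1000 * (1 - 24/100) = 760 Mbps
File size in Mb = 41 * 8 = 328 Mb
Time = 328 / 760
Time = 0.4316 seconds


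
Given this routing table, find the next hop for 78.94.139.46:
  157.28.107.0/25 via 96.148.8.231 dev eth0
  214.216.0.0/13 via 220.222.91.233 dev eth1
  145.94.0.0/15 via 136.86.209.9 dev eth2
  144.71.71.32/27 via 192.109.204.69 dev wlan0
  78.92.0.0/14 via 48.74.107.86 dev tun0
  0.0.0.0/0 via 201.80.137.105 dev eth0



Longest prefix match for 78.94.139.46:
  /25 157.28.107.0: no
  /13 214.216.0.0: no
  /15 145.94.0.0: no
  /27 144.71.71.32: no
  /14 78.92.0.0: MATCH
  /0 0.0.0.0: MATCH
Selected: next-hop 48.74.107.86 via tun0 (matched /14)
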